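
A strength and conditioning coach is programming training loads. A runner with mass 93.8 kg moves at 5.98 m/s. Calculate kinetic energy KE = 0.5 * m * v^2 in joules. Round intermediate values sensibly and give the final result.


v^2 = 5.98^2 = 35.7604
KE = 0.5 * 93.8 * 35.7604
= 1677.16 J

1677.16 J


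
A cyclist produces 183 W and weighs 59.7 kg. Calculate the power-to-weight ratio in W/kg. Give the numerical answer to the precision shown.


P/W = power / mass
= 183 / 59.7
= 3.065 W/kg

3.065 W/kg


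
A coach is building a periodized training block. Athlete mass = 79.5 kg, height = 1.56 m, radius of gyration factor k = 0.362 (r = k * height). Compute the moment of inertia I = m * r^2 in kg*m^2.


r = k * height = 0.362 * 1.56 = 0.56472 m
r^2 = 0.56472^2 = 0.318909
I = 79.5 * 0.318909 = 25.353 kg*m^2

25.353 kg*m^2


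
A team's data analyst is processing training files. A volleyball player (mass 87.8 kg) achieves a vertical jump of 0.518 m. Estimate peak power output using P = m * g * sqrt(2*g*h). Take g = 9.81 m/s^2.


2 * g * h = 2 * 9.81 * 0.518 = 10.16316
sqrt(10.16316) = 3.187971 m/s
P = 87.8 * 9.81 * 3.187971 = 2745.86 W

2745.86 W


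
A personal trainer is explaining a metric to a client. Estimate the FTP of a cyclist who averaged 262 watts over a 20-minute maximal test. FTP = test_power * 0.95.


FTP = 262 * 0.95 = 248.9 W

248.9 W


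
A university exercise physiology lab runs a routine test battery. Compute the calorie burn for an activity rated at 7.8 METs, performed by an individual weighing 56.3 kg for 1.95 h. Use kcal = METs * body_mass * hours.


Product of METs and mass = 7.8 * 56.3 = 439.14
Total kcal = 439.14 * 1.95 = 856.32 kcal

856.32 kcal


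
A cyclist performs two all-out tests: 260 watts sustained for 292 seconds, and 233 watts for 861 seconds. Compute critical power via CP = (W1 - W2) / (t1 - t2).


W1 = P1 * t1 = 260 * 292 = 75920 J
W2 = P2 * t2 = 233 * 861 = 200613 J
CP = (75920 - 200613) / (292 - 861)
= 219.14 W

219.14 W


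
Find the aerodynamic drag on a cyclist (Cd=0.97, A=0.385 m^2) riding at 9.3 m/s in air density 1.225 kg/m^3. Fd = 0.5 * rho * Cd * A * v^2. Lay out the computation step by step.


Fd = 0.5 * 1.225 * 0.97 * 0.385 * 9.3^2
= 0.5 * 1.225 * 0.97 * 0.385 * 86.49
= 19.784 N

19.784 N


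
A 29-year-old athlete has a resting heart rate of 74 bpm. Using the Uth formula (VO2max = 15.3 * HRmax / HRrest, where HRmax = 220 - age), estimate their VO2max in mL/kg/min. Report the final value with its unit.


HRmax = 220 - 29 = 191 bpm
Ratio = HRmax / HRrest = 191 / 74 = 2.5811
VO2max = 15.3 * 2.5811 = 39.49 mL/kg/min

39.49 mL/kg/min


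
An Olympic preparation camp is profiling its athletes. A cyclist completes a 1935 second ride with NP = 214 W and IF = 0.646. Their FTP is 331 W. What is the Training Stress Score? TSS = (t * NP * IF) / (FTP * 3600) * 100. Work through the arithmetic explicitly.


t * NP * IF = 1935 * 214 * 0.646 = 267502.14
FTP * 3600 = 1191600
TSS = (267502.14 / 1191600) * 100 = 22.45

22.45 TSS


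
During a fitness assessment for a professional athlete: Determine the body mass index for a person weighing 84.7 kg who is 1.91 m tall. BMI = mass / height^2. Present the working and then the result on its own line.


BMI = mass / height^2
= 84.7 / 1.91^2
= 84.7 / 3.6481
= 23.22 kg/m^2

23.22 kg/m^2


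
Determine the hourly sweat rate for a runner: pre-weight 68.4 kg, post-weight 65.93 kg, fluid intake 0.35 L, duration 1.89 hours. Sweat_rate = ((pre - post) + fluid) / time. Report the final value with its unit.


Mass lost = 68.4 - 65.93 = 2.47 kg
Add fluid consumed: 2.47 + 0.35 = 2.82 L total sweat
Sweat rate = 2.82 / 1.89 = 1.492 L/h

1.492 L/h


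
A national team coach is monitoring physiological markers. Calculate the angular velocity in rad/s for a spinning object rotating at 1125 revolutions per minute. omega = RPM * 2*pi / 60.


omega = RPM * 2*pi / 60
= 1125 * 6.28318531 / 60
= 117.81 rad/s

117.81 rad/s


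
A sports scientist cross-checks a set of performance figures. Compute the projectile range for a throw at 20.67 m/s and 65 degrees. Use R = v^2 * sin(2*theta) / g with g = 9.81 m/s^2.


Two times the angle = 130 degrees
sin(130) = 0.766044
R = 427.2489 * 0.766044 / 9.81 = 33.363 m

33.363 m


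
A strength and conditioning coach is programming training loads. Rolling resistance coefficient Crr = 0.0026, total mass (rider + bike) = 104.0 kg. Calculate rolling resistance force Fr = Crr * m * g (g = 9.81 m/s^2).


Fr = Crr * m * g
= 0.0026 * 104.0 * 9.81
= 2.653 N

2.653 N


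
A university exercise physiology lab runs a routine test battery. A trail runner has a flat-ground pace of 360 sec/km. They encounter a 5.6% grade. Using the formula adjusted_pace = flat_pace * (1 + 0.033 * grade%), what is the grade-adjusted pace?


Grade factor = 1 + 0.033 * 5.6 = 1.1848
Adjusted = 360 * 1.1848 = 426.53 sec/km

426.53 s/km


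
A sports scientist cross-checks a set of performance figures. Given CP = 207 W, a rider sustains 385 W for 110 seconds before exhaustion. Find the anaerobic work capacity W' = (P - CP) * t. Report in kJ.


Excess power = 385 - 207 = 178 W
Work above CP = 178 * 110 = 19580 J
W' = 19.58 kJ

19.58 kJ


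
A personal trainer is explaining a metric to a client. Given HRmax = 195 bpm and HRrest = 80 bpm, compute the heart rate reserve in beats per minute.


Heart rate reserve = maximum HR minus resting HR
HRR = 195 - 80 = 115 bpm

115 bpm


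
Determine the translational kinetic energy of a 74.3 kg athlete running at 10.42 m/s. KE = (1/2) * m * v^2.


KE = 0.5 * m * v^2
= 0.5 * 74.3 * 10.42^2
= 0.5 * 74.3 * 108.5764
= 4033.61 J

4033.61 J


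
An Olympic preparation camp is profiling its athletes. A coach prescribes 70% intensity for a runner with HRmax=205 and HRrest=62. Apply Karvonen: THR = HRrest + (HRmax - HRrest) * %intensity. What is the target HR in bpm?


Heart rate reserve = 205 - 62 = 143
Intensity fraction = 70 / 100 = 0.7
THR = 62 + 143 * 0.7 = 162.1 bpm

162.1 bpm


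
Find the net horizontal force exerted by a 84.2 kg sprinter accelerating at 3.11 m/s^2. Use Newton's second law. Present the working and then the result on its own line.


Newton's second law: F = m * a
F = 84.2 * 3.11 = 261.86 N

261.86 N


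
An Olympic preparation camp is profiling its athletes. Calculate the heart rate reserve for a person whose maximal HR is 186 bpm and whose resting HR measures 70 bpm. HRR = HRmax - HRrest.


HRmax = 186 bpm
HRrest = 70 bpm
HRR = 186 - 70 = 116 bpm

116 bpm


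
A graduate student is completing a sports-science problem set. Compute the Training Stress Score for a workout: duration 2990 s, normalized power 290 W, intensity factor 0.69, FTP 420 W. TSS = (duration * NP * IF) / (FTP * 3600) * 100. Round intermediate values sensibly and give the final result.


Product = 2990 * 290 * 0.69 = 598299.0
Base = 420 * 3600 = 1512000
TSS = 598299.0 / 1512000 * 100 = 39.57

39.57 TSS


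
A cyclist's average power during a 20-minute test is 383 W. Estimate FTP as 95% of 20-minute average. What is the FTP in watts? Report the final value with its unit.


FTP = 20-min power * 0.95
= 383 * 0.95
= 363.85 W

363.85 W


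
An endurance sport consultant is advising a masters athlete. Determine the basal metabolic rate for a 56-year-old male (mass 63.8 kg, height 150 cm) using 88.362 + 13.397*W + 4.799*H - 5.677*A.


BMR = 88.362 + 13.397*63.8 + 4.799*150 - 5.677*56
= 1345.03 kcal/day

1345.03 kcal/day


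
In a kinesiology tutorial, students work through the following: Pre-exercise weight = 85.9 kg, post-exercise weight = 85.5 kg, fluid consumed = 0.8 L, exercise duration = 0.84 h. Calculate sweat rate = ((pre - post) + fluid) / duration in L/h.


Weight loss = 85.9 - 85.5 = 0.4 kg (approx L)
Total sweat = 0.4 + 0.8 = 1.2 L
Sweat rate = 1.2 / 0.84 = 1.429 L/h

1.429 L/h


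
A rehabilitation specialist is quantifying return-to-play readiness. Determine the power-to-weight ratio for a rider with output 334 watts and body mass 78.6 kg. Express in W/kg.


P/W = 334 / 78.6 = 4.249 W/kg

4.249 W/kg


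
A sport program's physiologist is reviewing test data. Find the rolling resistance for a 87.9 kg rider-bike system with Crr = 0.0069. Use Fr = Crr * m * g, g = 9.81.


m * g = 87.9 * 9.81 = 862.299 N
Fr = 0.0069 * 862.299 = 5.95 N

5.95 N


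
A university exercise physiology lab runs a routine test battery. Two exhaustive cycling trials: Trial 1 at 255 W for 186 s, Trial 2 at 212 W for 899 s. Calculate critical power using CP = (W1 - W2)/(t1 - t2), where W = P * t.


W1 = 255 * 186 = 47430 J
W2 = 212 * 899 = 190588 J
CP = (47430 - 190588) / (186 - 899)
= -143158 / -713
= 200.78 W

200.78 W


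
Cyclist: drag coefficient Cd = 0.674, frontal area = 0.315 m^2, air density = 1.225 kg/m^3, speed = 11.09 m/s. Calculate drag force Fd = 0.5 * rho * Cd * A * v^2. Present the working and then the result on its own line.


v^2 = 11.09^2 = 122.9881
Fd = 0.5 * 1.225 * 0.674 * 0.315 * 122.9881
= 15.993 N

15.993 N


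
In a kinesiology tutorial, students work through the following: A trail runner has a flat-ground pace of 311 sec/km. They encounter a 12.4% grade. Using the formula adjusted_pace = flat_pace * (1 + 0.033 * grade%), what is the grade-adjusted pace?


Grade factor = 1 + 0.033 * 12.4 = 1.4092
Adjusted = 311 * 1.4092 = 438.26 sec/km

438.26 s/km


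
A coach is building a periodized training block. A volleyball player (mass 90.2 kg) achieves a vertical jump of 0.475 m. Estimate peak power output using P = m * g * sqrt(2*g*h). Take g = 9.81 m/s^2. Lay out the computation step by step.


2 * g * h = 2 * 9.81 * 0.475 = 9.3195
sqrt(9.3195) = 3.052786 m/s
P = 90.2 * 9.81 * 3.052786 = 2701.29 W

2701.29 W


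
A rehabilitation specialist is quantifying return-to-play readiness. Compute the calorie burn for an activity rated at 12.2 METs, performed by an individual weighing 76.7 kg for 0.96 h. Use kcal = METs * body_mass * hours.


Product of METs and mass = 12.2 * 76.7 = 935.74
Total kcal = 935.74 * 0.96 = 898.31 kcal

898.31 kcal


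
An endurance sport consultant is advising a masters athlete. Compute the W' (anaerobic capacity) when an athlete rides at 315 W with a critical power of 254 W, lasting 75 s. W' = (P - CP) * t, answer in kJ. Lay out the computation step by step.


Above-CP power = 61 W
Duration = 75 s
W' = 61 * 75 = 4575 J
Convert: 4575 / 1000 = 4.575 kJ

4.575 kJ


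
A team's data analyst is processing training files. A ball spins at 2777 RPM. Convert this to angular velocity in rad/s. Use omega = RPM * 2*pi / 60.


omega = 2777 * 2 * pi / 60
= 2777 * 6.28318531 / 60
= 17448.406 / 60
= 290.807 rad/s

290.807 rad/s


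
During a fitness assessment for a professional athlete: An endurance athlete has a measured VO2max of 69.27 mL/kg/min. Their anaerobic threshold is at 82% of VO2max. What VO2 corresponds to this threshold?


Anaerobic threshold VO2 = VO2max * 82%
= 69.27 * 0.82
= 56.8 mL/kg/min

56.8 mL/kg/min


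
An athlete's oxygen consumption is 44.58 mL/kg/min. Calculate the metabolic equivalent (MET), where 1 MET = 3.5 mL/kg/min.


MET = VO2 / 3.5
= 44.58 / 3.5
= 12.74 METs

12.74 METs


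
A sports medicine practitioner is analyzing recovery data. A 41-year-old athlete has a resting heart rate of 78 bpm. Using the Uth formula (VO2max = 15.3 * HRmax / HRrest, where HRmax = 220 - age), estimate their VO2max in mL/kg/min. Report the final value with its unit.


HRmax = 220 - 41 = 179 bpm
Ratio = HRmax / HRrest = 179 / 78 = 2.2949
VO2max = 15.3 * 2.2949 = 35.11 mL/kg/min

35.11 mL/kg/min


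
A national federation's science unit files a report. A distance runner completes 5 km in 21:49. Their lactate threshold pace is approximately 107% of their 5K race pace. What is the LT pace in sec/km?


Convert to seconds: 21 min 49 s = 1309 s
Pace per km = 1309 / 5 = 261.8 s/km
LT pace = 261.8 * 1.07 = 280.13 s/km

280.13 s/km


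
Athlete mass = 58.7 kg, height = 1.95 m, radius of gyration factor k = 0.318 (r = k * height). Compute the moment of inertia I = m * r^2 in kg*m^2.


r = k * height = 0.318 * 1.95 = 0.6201 m
r^2 = 0.6201^2 = 0.384524
I = 58.7 * 0.384524 = 22.572 kg*m^2

22.572 kg*m^2


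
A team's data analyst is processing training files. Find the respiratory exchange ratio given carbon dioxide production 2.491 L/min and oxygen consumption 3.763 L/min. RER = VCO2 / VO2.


VCO2 = 2.491 L/min
VO2 = 3.763 L/min
RER = 2.491 / 3.763 = 0.662

0.662


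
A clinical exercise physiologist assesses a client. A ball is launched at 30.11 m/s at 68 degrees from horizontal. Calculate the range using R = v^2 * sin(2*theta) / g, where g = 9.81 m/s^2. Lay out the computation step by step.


sin(2 * 68) = sin(136) = 0.694658
v^2 = 30.11^2 = 906.6121
R = 906.6121 * 0.694658 / 9.81
= 64.198 m

64.198 m


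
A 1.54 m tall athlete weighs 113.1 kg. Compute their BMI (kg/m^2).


height^2 = 2.3716 m^2
BMI = 113.1 / 2.3716 = 47.69 kg/m^2

47.69 kg/m^2


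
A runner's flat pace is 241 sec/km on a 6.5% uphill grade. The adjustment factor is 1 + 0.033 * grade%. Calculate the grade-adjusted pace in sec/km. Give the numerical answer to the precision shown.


Factor = 1 + 0.033 * 6.5 = 1.2145
Adjusted pace = 241 * 1.2145
= 292.69 sec/km

292.69 s/km


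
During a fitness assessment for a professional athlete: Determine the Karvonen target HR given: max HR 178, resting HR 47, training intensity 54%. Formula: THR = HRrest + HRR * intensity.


HRR = HRmax - HRrest = 178 - 47 = 131
THR = 47 + 131 * 0.54
= 117.74 bpm

117.74 bpm


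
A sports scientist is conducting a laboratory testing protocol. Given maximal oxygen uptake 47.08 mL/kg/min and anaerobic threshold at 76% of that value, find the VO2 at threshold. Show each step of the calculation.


Percentage as decimal = 0.76
VO2 at AT = 47.08 * 0.76 = 35.78 mL/kg/min

35.78 mL/kg/min


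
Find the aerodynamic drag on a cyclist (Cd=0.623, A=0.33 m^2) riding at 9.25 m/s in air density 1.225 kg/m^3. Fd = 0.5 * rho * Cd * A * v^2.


Fd = 0.5 * 1.225 * 0.623 * 0.33 * 9.25^2
= 0.5 * 1.225 * 0.623 * 0.33 * 85.5625
= 10.774 N

10.774 N


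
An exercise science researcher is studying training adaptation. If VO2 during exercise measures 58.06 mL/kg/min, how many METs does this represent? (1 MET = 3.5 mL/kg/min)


METs = VO2 / 3.5 = 58.06 / 3.5 = 16.59

16.59 METs


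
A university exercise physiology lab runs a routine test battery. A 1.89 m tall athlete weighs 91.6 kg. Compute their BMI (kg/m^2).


height^2 = 3.5721 m^2
BMI = 91.6 / 3.5721 = 25.64 kg/m^2

25.64 kg/m^2


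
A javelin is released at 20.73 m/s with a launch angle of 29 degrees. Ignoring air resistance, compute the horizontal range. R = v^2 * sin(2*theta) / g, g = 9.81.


Launch speed squared = 429.7329
sin(2 * 29 deg) = 0.848048
Range = 429.7329 * 0.848048 / 9.81
= 37.149 m

37.149 m


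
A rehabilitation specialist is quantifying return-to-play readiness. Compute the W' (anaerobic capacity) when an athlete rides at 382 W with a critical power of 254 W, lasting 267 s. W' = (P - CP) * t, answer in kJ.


Above-CP power = 128 W
Duration = 267 s
W' = 128 * 267 = 34176 J
Convert: 34176 / 1000 = 34.176 kJ

34.176 kJ


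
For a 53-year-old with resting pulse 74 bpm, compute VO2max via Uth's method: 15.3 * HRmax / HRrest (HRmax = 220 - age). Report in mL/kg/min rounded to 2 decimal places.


Step 1: HRmax = 220 - 53 = 167 bpm
Step 2: Ratio = 167 / 74 = 2.2568
Step 3: VO2max = 15.3 * 2.2568 = 34.53 mL/kg/min

34.53 mL/kg/min


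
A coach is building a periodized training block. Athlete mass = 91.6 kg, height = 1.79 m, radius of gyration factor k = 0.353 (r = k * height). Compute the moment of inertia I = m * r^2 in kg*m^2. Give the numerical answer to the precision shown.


r = k * height = 0.353 * 1.79 = 0.63187 m
r^2 = 0.63187^2 = 0.39926
I = 91.6 * 0.39926 = 36.572 kg*m^2

36.572 kg*m^2


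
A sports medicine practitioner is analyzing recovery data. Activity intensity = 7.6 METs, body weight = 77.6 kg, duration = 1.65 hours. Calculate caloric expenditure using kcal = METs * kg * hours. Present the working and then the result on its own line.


kcal = 7.6 * 77.6 * 1.65
= 589.76 * 1.65
= 973.1 kcal

973.1 kcal


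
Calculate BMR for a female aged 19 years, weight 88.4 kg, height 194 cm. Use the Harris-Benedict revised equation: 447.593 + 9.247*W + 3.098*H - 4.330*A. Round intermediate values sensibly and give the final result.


Substituting values:
W term = 9.247 * 88.4 = 817.4348
H term = 3.098 * 194 = 601.012
A term = 4.330 * 19 = 82.27
BMR = 1783.77 kcal/day

1783.77 kcal/day


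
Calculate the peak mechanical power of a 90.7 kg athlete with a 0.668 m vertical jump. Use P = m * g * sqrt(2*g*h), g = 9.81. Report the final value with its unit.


First, sqrt(2gh) = sqrt(2 * 9.81 * 0.668)
= sqrt(13.10616) = 3.620243 m/s
Power = 90.7 * 9.81 * 3.620243 = 3221.17 W

3221.17 W


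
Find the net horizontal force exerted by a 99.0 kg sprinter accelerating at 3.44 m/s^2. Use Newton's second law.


Newton's second law: F = m * a
F = 99.0 * 3.44 = 340.56 N

340.56 N


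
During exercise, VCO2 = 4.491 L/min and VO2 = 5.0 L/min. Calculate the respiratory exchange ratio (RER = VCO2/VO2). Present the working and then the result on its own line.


RER = VCO2 / VO2
= 4.491 / 5.0
= 0.8982

0.8982


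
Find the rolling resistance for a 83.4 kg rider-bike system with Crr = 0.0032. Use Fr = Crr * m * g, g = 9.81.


m * g = 83.4 * 9.81 = 818.154 N
Fr = 0.0032 * 818.154 = 2.618 N

2.618 N


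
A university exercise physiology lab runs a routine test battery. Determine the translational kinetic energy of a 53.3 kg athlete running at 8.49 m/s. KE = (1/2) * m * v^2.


KE = 0.5 * m * v^2
= 0.5 * 53.3 * 8.49^2
= 0.5 * 53.3 * 72.0801
= 1920.93 J

1920.93 J


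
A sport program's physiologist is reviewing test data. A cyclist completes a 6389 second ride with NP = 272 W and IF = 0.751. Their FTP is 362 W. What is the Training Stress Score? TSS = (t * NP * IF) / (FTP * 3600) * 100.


t * NP * IF = 6389 * 272 * 0.751 = 1305093.808
FTP * 3600 = 1303200
TSS = (1305093.808 / 1303200) * 100 = 100.15

100.15 TSS


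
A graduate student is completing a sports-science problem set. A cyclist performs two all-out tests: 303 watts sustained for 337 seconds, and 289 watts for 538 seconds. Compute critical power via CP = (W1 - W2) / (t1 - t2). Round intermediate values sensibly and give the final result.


W1 = P1 * t1 = 303 * 337 = 102111 J
W2 = P2 * t2 = 289 * 538 = 155482 J
CP = (102111 - 155482) / (337 - 538)
= 265.53 W

265.53 W


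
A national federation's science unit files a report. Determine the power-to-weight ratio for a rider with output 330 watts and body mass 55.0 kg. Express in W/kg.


P/W = 330 / 55.0 = 6.0 W/kg

6.0 W/kg


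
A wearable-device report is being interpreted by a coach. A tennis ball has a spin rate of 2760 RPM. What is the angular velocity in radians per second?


Convert RPM to rad/s: multiply by 2*pi and divide by 60
omega = 2760 * 2 * pi / 60
= 289.027 rad/s

289.027 rad/s


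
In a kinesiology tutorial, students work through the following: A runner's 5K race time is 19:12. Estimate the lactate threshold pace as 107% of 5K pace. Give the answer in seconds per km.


Total race time = 19*60 + 12 = 1152 seconds
5K pace = 1152 / 5 = 230.4 sec/km
LT pace = 230.4 * 1.07 = 246.53 sec/km

246.53 s/km


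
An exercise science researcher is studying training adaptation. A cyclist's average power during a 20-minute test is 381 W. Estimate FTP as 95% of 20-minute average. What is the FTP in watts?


FTP = 20-min power * 0.95
= 381 * 0.95
= 361.95 W

361.95 W


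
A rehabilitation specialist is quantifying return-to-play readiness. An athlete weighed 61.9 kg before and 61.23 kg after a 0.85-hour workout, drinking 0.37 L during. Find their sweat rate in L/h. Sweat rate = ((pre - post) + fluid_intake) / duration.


Body mass change = 0.67 kg
Total sweat loss = 0.67 + 0.37 = 1.04 L
Rate = 1.04 / 0.85 = 1.224 L/h

1.224 L/h


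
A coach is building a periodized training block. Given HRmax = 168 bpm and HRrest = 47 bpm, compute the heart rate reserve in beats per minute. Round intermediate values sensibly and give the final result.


Heart rate reserve = maximum HR minus resting HR
HRR = 168 - 47 = 121 bpm

121 bpm


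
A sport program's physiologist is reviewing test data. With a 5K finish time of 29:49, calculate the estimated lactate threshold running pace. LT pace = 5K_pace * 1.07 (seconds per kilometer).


Race duration = 1789 s for 5 km
Average pace = 1789 / 5 = 357.8 s/km
LT pace = 357.8 * 1.07
= 382.85 s/km

382.85 s/km


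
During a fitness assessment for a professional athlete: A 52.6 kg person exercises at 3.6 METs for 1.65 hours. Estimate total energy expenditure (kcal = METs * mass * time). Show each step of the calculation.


Energy = METs * mass(kg) * time(h)
= 3.6 * 52.6 * 1.65
= 312.44 kcal

312.44 kcal


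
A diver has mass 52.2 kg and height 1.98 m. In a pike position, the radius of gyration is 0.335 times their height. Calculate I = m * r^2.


r = 0.335 * 1.98 = 0.6633 m
I = m * r^2 = 52.2 * 0.439967 = 22.966 kg*m^2

22.966 kg*m^2


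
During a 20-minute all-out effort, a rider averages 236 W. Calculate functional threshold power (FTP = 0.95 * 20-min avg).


FTP = 0.95 * 236
= 224.2 W

224.2 W


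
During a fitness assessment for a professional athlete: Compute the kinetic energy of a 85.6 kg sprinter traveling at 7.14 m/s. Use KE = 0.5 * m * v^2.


Velocity squared = 50.9796
KE = 0.5 * 85.6 * 50.9796 = 2181.93 J

2181.93 J


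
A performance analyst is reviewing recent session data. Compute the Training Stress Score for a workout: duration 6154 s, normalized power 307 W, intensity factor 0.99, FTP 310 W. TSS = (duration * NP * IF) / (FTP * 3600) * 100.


Product = 6154 * 307 * 0.99 = 1870385.22
Base = 310 * 3600 = 1116000
TSS = 1870385.22 / 1116000 * 100 = 167.6

167.6 TSS


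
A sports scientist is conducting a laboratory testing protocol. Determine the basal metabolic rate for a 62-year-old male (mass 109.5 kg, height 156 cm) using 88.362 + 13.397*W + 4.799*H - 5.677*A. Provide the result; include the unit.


BMR = 88.362 + 13.397*109.5 + 4.799*156 - 5.677*62
= 1952.0 kcal/day

1952.0 kcal/day


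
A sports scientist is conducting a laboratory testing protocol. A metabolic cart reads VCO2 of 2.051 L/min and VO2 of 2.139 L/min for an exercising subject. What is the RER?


RER = VCO2 / VO2 = 2.051 / 2.139 = 0.9589

0.9589


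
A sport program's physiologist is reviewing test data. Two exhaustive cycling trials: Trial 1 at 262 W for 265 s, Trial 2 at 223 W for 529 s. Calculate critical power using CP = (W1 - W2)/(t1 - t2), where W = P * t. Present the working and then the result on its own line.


W1 = 262 * 265 = 69430 J
W2 = 223 * 529 = 117967 J
CP = (69430 - 117967) / (265 - 529)
= -48537 / -264
= 183.85 W

183.85 W


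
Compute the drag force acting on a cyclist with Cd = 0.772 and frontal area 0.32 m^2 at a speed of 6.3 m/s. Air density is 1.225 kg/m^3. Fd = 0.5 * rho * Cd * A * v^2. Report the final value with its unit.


Step 1: v^2 = 39.69
Step 2: Fd = 0.5 * 1.225 * 0.772 * 0.32 * 39.69
= 6.006 N

6.006 N


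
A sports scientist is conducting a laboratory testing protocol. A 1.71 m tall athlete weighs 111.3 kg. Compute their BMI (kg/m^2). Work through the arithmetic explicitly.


height^2 = 2.9241 m^2
BMI = 111.3 / 2.9241 = 38.06 kg/m^2

38.06 kg/m^2


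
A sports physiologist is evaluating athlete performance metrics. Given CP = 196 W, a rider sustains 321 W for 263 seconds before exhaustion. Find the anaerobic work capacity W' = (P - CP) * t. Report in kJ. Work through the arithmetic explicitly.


Excess power = 321 - 196 = 125 W
Work above CP = 125 * 263 = 32875 J
W' = 32.875 kJ

32.875 kJ


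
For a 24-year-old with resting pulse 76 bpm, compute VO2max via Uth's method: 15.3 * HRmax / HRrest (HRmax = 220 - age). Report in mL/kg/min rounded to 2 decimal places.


Step 1: HRmax = 220 - 24 = 196 bpm
Step 2: Ratio = 196 / 76 = 2.5789
Step 3: VO2max = 15.3 * 2.5789 = 39.46 mL/kg/min

39.46 mL/kg/min


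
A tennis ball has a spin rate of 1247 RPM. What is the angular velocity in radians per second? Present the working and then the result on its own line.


Convert RPM to rad/s: multiply by 2*pi and divide by 60
omega = 1247 * 2 * pi / 60
= 130.586 rad/s

130.586 rad/s


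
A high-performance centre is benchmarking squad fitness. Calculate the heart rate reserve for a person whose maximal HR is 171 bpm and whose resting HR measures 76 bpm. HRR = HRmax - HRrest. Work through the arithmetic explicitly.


HRmax = 171 bpm
HRrest = 76 bpm
HRR = 171 - 76 = 95 bpm

95 bpm


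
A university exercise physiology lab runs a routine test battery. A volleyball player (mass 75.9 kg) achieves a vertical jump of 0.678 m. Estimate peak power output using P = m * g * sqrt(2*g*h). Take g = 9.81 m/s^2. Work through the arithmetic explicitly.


2 * g * h = 2 * 9.81 * 0.678 = 13.30236
sqrt(13.30236) = 3.64724 m/s
P = 75.9 * 9.81 * 3.64724 = 2715.66 W

2715.66 W


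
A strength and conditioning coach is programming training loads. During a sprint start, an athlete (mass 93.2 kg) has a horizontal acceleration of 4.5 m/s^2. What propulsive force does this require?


Propulsive force = mass * acceleration
= 93.2 kg * 4.5 m/s^2
= 419.4 N

419.4 N


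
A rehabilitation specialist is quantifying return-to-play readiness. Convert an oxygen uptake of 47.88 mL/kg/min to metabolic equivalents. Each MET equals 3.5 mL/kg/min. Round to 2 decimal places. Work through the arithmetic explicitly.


One MET = 3.5 mL/kg/min
Number of METs = 47.88 / 3.5
= 13.68 METs

13.68 METs


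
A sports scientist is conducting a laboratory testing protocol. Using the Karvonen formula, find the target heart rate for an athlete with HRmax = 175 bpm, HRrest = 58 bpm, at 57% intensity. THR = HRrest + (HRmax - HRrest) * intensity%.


HRR = 175 - 58 = 117
THR = 58 + 117 * 0.57
= 58 + 66.69
= 124.69 bpm

124.69 bpm


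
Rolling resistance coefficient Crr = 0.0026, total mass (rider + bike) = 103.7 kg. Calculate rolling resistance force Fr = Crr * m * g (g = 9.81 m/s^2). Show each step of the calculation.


Fr = Crr * m * g
= 0.0026 * 103.7 * 9.81
= 2.645 N

2.645 N


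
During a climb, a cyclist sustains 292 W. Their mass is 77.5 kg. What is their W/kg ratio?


Power-to-weight = 292 W / 77.5 kg
= 3.768 W/kg

3.768 W/kg


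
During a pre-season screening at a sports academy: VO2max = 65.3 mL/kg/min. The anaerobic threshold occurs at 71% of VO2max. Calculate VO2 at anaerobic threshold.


AT fraction = 71 / 100 = 0.71
AT VO2 = 65.3 * 0.71
= 46.36 mL/kg/min

46.36 mL/kg/min


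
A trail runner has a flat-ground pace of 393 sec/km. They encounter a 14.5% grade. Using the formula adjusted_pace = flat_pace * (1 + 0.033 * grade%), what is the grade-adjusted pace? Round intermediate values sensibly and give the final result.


Grade factor = 1 + 0.033 * 14.5 = 1.4785
Adjusted = 393 * 1.4785 = 581.05 sec/km

581.05 s/km


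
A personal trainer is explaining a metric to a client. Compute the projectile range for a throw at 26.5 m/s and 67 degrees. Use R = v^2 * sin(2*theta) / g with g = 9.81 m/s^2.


Two times the angle = 134 degrees
sin(134) = 0.71934
R = 702.25 * 0.71934 / 9.81 = 51.494 m

51.494 m


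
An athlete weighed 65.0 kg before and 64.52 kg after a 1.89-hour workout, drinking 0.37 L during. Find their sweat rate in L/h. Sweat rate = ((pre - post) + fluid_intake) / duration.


Body mass change = 0.48 kg
Total sweat loss = 0.48 + 0.37 = 0.85 L
Rate = 0.85 / 1.89 = 0.45 L/h

0.45 L/h


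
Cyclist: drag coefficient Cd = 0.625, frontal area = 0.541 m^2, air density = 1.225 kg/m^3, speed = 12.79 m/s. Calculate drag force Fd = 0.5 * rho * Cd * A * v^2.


v^2 = 12.79^2 = 163.5841
Fd = 0.5 * 1.225 * 0.625 * 0.541 * 163.5841
= 33.879 N

33.879 N


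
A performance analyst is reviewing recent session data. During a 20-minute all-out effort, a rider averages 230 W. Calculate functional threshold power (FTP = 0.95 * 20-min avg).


FTP = 0.95 * 230
= 218.5 W

218.5 W


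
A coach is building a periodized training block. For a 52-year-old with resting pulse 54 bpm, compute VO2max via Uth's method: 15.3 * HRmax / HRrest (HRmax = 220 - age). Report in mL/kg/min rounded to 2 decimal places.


Step 1: HRmax = 220 - 52 = 168 bpm
Step 2: Ratio = 168 / 54 = 3.1111
Step 3: VO2max = 15.3 * 3.1111 = 47.6 mL/kg/min

47.6 mL/kg/min


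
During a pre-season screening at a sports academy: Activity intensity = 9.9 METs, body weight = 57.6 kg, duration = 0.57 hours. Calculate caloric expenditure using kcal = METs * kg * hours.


kcal = 9.9 * 57.6 * 0.57
= 570.24 * 0.57
= 325.04 kcal

325.04 kcal


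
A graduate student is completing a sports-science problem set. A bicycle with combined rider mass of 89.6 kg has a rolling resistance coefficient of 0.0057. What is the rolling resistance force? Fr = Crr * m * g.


Fr = 0.0057 * 89.6 * 9.81
= 0.51072 * 9.81
= 5.01 N

5.01 N


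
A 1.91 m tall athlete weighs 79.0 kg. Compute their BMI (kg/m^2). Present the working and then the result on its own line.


height^2 = 3.6481 m^2
BMI = 79.0 / 3.6481 = 21.66 kg/m^2

21.66 kg/m^2


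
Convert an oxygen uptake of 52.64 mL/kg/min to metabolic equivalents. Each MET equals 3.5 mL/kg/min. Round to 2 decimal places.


One MET = 3.5 mL/kg/min
Number of METs = 52.64 / 3.5
= 15.04 METs

15.04 METs


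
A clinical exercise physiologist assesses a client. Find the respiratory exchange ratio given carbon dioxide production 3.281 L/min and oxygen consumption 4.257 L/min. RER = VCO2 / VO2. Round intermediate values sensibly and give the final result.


VCO2 = 3.281 L/min
VO2 = 4.257 L/min
RER = 3.281 / 4.257 = 0.7707

0.7707


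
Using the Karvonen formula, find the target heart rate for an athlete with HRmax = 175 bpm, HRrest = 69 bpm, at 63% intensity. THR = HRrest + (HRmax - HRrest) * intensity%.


HRR = 175 - 69 = 106
THR = 69 + 106 * 0.63
= 69 + 66.78
= 135.78 bpm

135.78 bpm


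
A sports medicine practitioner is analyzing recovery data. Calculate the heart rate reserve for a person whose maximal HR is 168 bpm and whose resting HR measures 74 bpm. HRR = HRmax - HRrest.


HRmax = 168 bpm
HRrest = 74 bpm
HRR = 168 - 74 = 94 bpm

94 bpm


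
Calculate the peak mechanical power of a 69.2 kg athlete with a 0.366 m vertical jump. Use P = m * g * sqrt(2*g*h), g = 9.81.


First, sqrt(2gh) = sqrt(2 * 9.81 * 0.366)
= sqrt(7.18092) = 2.679724 m/s
Power = 69.2 * 9.81 * 2.679724 = 1819.14 W

1819.14 W


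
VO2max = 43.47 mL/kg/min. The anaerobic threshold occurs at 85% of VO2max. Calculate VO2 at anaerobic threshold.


AT fraction = 85 / 100 = 0.85
AT VO2 = 43.47 * 0.85
= 36.95 mL/kg/min

36.95 mL/kg/min


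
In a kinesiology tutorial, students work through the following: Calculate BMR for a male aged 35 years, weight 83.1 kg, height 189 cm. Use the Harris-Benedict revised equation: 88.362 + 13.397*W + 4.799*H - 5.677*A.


Substituting values:
W term = 13.397 * 83.1 = 1113.2907
H term = 4.799 * 189 = 907.011
A term = 5.677 * 35 = 198.695
BMR = 1909.97 kcal/day

1909.97 kcal/day


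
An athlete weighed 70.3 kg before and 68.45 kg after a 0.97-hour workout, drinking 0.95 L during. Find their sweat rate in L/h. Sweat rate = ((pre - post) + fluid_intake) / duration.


Body mass change = 1.85 kg
Total sweat loss = 1.85 + 0.95 = 2.8 L
Rate = 2.8 / 0.97 = 2.887 L/h

2.887 L/h


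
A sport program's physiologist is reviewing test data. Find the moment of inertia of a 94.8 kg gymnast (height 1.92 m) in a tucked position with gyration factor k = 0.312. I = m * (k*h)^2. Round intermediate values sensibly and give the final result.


Radius of gyration = 0.312 * 1.92 = 0.59904 m
I = 94.8 * 0.59904^2
= 94.8 * 0.358849
= 34.019 kg*m^2

34.019 kg*m^2


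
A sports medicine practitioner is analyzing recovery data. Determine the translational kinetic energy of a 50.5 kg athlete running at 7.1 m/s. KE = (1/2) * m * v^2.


KE = 0.5 * m * v^2
= 0.5 * 50.5 * 7.1^2
= 0.5 * 50.5 * 50.41
= 1272.85 J

1272.85 J


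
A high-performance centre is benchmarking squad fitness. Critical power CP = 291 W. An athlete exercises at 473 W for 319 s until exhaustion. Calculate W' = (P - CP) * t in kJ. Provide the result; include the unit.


P - CP = 473 - 291 = 182 W
W' = 182 * 319 = 58058 J
= 58058 / 1000 = 58.058 kJ

58.058 kJ


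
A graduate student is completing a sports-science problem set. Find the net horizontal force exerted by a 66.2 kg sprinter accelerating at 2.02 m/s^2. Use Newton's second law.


Newton's second law: F = m * a
F = 66.2 * 2.02 = 133.72 N

133.72 N


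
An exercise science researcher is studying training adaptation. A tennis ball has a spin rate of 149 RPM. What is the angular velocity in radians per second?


Convert RPM to rad/s: multiply by 2*pi and divide by 60
omega = 149 * 2 * pi / 60
= 15.603 rad/s

15.603 rad/s


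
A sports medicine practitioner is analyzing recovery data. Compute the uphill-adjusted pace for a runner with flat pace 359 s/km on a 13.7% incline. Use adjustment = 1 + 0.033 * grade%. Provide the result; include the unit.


Adjustment factor = 1 + 0.033 * 13.7 = 1.4521
Grade-adjusted pace = 359 * 1.4521 = 521.3 s/km

521.3 s/km


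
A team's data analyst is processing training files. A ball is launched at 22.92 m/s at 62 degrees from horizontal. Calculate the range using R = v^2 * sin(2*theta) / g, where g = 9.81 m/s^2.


sin(2 * 62) = sin(124) = 0.829038
v^2 = 22.92^2 = 525.3264
R = 525.3264 * 0.829038 / 9.81
= 44.395 m

44.395 m


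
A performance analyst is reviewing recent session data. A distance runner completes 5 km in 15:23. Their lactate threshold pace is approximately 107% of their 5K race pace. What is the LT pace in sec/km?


Convert to seconds: 15 min 23 s = 923 s
Pace per km = 923 / 5 = 184.6 s/km
LT pace = 184.6 * 1.07 = 197.52 s/km

197.52 s/km


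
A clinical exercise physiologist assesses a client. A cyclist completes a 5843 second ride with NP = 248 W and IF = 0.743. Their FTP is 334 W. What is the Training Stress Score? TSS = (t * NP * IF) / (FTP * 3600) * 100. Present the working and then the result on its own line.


t * NP * IF = 5843 * 248 * 0.743 = 1076654.552
FTP * 3600 = 1202400
TSS = (1076654.552 / 1202400) * 100 = 89.54

89.54 TSS


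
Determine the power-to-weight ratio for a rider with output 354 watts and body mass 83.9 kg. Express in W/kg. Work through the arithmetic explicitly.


P/W = 354 / 83.9 = 4.219 W/kg

4.219 W/kg


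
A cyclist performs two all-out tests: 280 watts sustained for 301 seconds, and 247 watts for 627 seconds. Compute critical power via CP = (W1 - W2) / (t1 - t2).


W1 = P1 * t1 = 280 * 301 = 84280 J
W2 = P2 * t2 = 247 * 627 = 154869 J
CP = (84280 - 154869) / (301 - 627)
= 216.53 W

216.53 W


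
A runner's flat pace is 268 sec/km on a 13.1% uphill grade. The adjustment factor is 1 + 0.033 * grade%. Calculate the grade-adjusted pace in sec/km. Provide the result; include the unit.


Factor = 1 + 0.033 * 13.1 = 1.4323
Adjusted pace = 268 * 1.4323
= 383.86 sec/km

383.86 s/km


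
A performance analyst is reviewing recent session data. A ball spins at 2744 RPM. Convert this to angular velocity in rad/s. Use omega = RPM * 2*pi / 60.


omega = 2744 * 2 * pi / 60
= 2744 * 6.28318531 / 60
= 17241.06 / 60
= 287.351 rad/s

287.351 rad/s


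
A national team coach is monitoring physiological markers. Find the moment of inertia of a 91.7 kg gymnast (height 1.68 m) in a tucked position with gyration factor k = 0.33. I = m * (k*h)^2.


Radius of gyration = 0.33 * 1.68 = 0.5544 m
I = 91.7 * 0.5544^2
= 91.7 * 0.307359
= 28.185 kg*m^2

28.185 kg*m^2


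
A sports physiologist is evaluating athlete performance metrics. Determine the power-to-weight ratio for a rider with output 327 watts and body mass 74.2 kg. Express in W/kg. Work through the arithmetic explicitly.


P/W = 327 / 74.2 = 4.407 W/kg

4.407 W/kg


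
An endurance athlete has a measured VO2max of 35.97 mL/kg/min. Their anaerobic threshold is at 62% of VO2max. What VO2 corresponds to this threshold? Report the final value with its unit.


Anaerobic threshold VO2 = VO2max * 62%
= 35.97 * 0.62
= 22.3 mL/kg/min

22.3 mL/kg/min


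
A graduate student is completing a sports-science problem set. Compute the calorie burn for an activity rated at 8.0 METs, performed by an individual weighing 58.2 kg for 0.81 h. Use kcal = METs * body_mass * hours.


Product of METs and mass = 8.0 * 58.2 = 465.6
Total kcal = 465.6 * 0.81 = 377.14 kcal

377.14 kcal


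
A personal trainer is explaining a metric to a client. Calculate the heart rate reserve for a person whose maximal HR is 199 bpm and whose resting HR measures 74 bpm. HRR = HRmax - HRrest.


HRmax = 199 bpm
HRrest = 74 bpm
HRR = 199 - 74 = 125 bpm

125 bpm


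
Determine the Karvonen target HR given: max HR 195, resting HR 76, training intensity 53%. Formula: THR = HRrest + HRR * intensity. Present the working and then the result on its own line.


HRR = HRmax - HRrest = 195 - 76 = 119
THR = 76 + 119 * 0.53
= 139.07 bpm

139.07 bpm


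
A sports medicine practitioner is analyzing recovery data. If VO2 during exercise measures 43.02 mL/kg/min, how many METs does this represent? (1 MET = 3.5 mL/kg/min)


METs = VO2 / 3.5 = 43.02 / 3.5 = 12.29

12.29 METs


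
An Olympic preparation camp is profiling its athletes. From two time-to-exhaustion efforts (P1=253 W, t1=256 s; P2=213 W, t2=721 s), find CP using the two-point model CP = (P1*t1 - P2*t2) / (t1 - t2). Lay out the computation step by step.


Work in trial 1 = 64768 J
Work in trial 2 = 153573 J
Delta work = -88805 J
Delta time = -465 s
CP = -88805 / -465 = 190.98 W

190.98 W


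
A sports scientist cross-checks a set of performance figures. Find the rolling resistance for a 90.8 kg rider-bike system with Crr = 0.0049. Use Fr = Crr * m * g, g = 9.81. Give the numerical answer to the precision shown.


m * g = 90.8 * 9.81 = 890.748 N
Fr = 0.0049 * 890.748 = 4.365 N

4.365 N


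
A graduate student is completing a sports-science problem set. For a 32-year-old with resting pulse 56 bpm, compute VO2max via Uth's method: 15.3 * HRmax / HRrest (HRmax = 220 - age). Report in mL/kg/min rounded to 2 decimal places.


Step 1: HRmax = 220 - 32 = 188 bpm
Step 2: Ratio = 188 / 56 = 3.3571
Step 3: VO2max = 15.3 * 3.3571 = 51.36 mL/kg/min

51.36 mL/kg/min


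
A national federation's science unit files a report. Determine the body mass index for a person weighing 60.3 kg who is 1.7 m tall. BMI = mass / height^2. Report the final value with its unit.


BMI = mass / height^2
= 60.3 / 1.7^2
= 60.3 / 2.89
= 20.87 kg/m^2

20.87 kg/m^2


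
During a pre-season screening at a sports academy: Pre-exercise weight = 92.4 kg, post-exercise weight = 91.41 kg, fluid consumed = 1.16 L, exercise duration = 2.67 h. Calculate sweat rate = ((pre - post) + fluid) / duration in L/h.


Weight loss = 92.4 - 91.41 = 0.99 kg (approx L)
Total sweat = 0.99 + 1.16 = 2.15 L
Sweat rate = 2.15 / 2.67 = 0.805 L/h

0.805 L/h


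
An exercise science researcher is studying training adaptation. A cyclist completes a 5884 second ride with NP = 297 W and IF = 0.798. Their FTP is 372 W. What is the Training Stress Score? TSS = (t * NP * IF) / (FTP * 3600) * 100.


t * NP * IF = 5884 * 297 * 0.798 = 1394543.304
FTP * 3600 = 1339200
TSS = (1394543.304 / 1339200) * 100 = 104.13

104.13 TSS


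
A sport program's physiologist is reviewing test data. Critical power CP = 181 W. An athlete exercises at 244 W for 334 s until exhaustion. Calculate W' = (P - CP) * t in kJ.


P - CP = 244 - 181 = 63 W
W' = 63 * 334 = 21042 J
= 21042 / 1000 = 21.042 kJ

21.042 kJ
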